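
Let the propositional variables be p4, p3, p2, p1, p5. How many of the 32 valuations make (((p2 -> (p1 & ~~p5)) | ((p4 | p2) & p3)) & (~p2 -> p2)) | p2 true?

16

Initial set: {((((p2 -> (p1 & ~~p5)) | ((p4 | p2) & p3)) & (~p2 -> p2)) | p2)}.
((((p2 -> (p1 & ~~p5)) | ((p4 | p2) & p3)) & (~p2 -> p2)) | p2): β-rule — branch into (((p2 -> (p1 & ~~p5)) | ((p4 | p2) & p3)) & (~p2 -> p2))  //  p2.
  branch 1 (add (((p2 -> (p1 & ~~p5)) | ((p4 | p2) & p3)) & (~p2 -> p2))):
    (((p2 -> (p1 & ~~p5)) | ((p4 | p2) & p3)) & (~p2 -> p2)): α-rule — add ((p2 -> (p1 & ~~p5)) | ((p4 | p2) & p3)), (~p2 -> p2).
    ((p2 -> (p1 & ~~p5)) | ((p4 | p2) & p3)): β-rule — branch into (p2 -> (p1 & ~~p5))  //  ((p4 | p2) & p3).
      branch 1.1 (add (p2 -> (p1 & ~~p5))):
        (~p2 -> p2): β-rule — branch into ~~p2  //  p2.
          branch 1.1.1 (add ~~p2):
            (p2 -> (p1 & ~~p5)): β-rule — branch into ~p2  //  (p1 & ~~p5).
              branch 1.1.1.1 (add ~p2):
                × closes — contains both p2 and ~p2.
              branch 1.1.1.2 (add (p1 & ~~p5)):
                (p1 & ~~p5): α-rule — add p1, ~~p5.
                ~~p5: drop double negation, giving p5.
                ○ open, literals {p1=true, p2=true, p5=true}.
          branch 1.1.2 (add p2):
            (p2 -> (p1 & ~~p5)): β-rule — branch into ~p2  //  (p1 & ~~p5).
              branch 1.1.2.1 (add ~p2):
                × closes — contains both p2 and ~p2.
              branch 1.1.2.2 (add (p1 & ~~p5)):
                (p1 & ~~p5): α-rule — add p1, ~~p5.
                ~~p5: drop double negation, giving p5.
                ○ open, literals {p1=true, p2=true, p5=true}.
      branch 1.2 (add ((p4 | p2) & p3)):
        ((p4 | p2) & p3): α-rule — add (p4 | p2), p3.
        (~p2 -> p2): β-rule — branch into ~~p2  //  p2.
          branch 1.2.1 (add ~~p2):
            (p4 | p2): β-rule — branch into p4  //  p2.
              branch 1.2.1.1 (add p4):
                ○ open, literals {p2=true, p3=true, p4=true}.
              branch 1.2.1.2 (add p2):
                ○ open, literals {p2=true, p3=true}.
          branch 1.2.2 (add p2):
            (p4 | p2): β-rule — branch into p4  //  p2.
              branch 1.2.2.1 (add p4):
                ○ open, literals {p2=true, p3=true, p4=true}.
              branch 1.2.2.2 (add p2):
                ○ open, literals {p2=true, p3=true}.
  branch 2 (add p2):
    ○ open, literals {p2=true}.
2 branches closed, 7 open.
Each open branch fixes some atoms; the unmentioned ones are free. Counting distinct full assignments: branch {p1=true, p2=true, p5=true} (p4, p3) contributes 4 new; branch {p1=true, p2=true, p5=true} (p4, p3) contributes 0 new; branch {p2=true, p3=true, p4=true} (p1, p5) contributes 3 new; branch {p2=true, p3=true} (p4, p1, p5) contributes 3 new; branch {p2=true, p3=true, p4=true} (p1, p5) contributes 0 new; branch {p2=true, p3=true} (p4, p1, p5) contributes 0 new; branch {p2=true} (p4, p3, p1, p5) contributes 6 new. Total: 16.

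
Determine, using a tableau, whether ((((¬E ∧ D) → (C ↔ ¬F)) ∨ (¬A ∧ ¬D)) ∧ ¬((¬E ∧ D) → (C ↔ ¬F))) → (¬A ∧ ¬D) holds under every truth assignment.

Assume the negation and expand:
Initial set: {¬(((((¬E ∧ D) → (C ↔ ¬F)) ∨ (¬A ∧ ¬D)) ∧ ¬((¬E ∧ D) → (C ↔ ¬F))) → (¬A ∧ ¬D))}.
¬(((((¬E ∧ D) → (C ↔ ¬F)) ∨ (¬A ∧ ¬D)) ∧ ¬((¬E ∧ D) → (C ↔ ¬F))) → (¬A ∧ ¬D)): α-rule — add ((((¬E ∧ D) → (C ↔ ¬F)) ∨ (¬A ∧ ¬D)) ∧ ¬((¬E ∧ D) → (C ↔ ¬F))), ¬(¬A ∧ ¬D).
((((¬E ∧ D) → (C ↔ ¬F)) ∨ (¬A ∧ ¬D)) ∧ ¬((¬E ∧ D) → (C ↔ ¬F))): α-rule — add (((¬E ∧ D) → (C ↔ ¬F)) ∨ (¬A ∧ ¬D)), ¬((¬E ∧ D) → (C ↔ ¬F)).
¬((¬E ∧ D) → (C ↔ ¬F)): α-rule — add (¬E ∧ D), ¬(C ↔ ¬F).
(¬E ∧ D): α-rule — add ¬E, D.
¬(¬A ∧ ¬D): β-rule — branch into ¬¬A  //  ¬¬D.
  branch 1 (add ¬¬A):
    (((¬E ∧ D) → (C ↔ ¬F)) ∨ (¬A ∧ ¬D)): β-rule — branch into ((¬E ∧ D) → (C ↔ ¬F))  //  (¬A ∧ ¬D).
      branch 1.1 (add ((¬E ∧ D) → (C ↔ ¬F))):
        ¬(C ↔ ¬F): β-rule — branch into C, ¬¬F  //  ¬C, ¬F.
          branch 1.1.1 (add C, ¬¬F):
            ((¬E ∧ D) → (C ↔ ¬F)): β-rule — branch into ¬(¬E ∧ D)  //  (C ↔ ¬F).
              branch 1.1.1.1 (add ¬(¬E ∧ D)):
                ¬(¬E ∧ D): β-rule — branch into ¬¬E  //  ¬D.
                  branch 1.1.1.1.1 (add ¬¬E):
                    × closes — contains both E and ¬E.
                  branch 1.1.1.1.2 (add ¬D):
                    × closes — contains both D and ¬D.
              branch 1.1.1.2 (add (C ↔ ¬F)):
                (C ↔ ¬F): β-rule — branch into C, ¬F  //  ¬C, ¬¬F.
                  branch 1.1.1.2.1 (add C, ¬F):
                    × closes — contains both F and ¬F.
                  branch 1.1.1.2.2 (add ¬C, ¬¬F):
                    × closes — contains both C and ¬C.
          branch 1.1.2 (add ¬C, ¬F):
            ((¬E ∧ D) → (C ↔ ¬F)): β-rule — branch into ¬(¬E ∧ D)  //  (C ↔ ¬F).
              branch 1.1.2.1 (add ¬(¬E ∧ D)):
                ¬(¬E ∧ D): β-rule — branch into ¬¬E  //  ¬D.
                  branch 1.1.2.1.1 (add ¬¬E):
                    × closes — contains both E and ¬E.
                  branch 1.1.2.1.2 (add ¬D):
                    × closes — contains both D and ¬D.
              branch 1.1.2.2 (add (C ↔ ¬F)):
                (C ↔ ¬F): β-rule — branch into C, ¬F  //  ¬C, ¬¬F.
                  branch 1.1.2.2.1 (add C, ¬F):
                    × closes — contains both C and ¬C.
                  branch 1.1.2.2.2 (add ¬C, ¬¬F):
                    × closes — contains both F and ¬F.
      branch 1.2 (add (¬A ∧ ¬D)):
        (¬A ∧ ¬D): α-rule — add ¬A, ¬D.
        × closes — contains both A and ¬A.
  branch 2 (add ¬¬D):
    (((¬E ∧ D) → (C ↔ ¬F)) ∨ (¬A ∧ ¬D)): β-rule — branch into ((¬E ∧ D) → (C ↔ ¬F))  //  (¬A ∧ ¬D).
      branch 2.1 (add ((¬E ∧ D) → (C ↔ ¬F))):
        ¬(C ↔ ¬F): β-rule — branch into C, ¬¬F  //  ¬C, ¬F.
          branch 2.1.1 (add C, ¬¬F):
            ((¬E ∧ D) → (C ↔ ¬F)): β-rule — branch into ¬(¬E ∧ D)  //  (C ↔ ¬F).
              branch 2.1.1.1 (add ¬(¬E ∧ D)):
                ¬(¬E ∧ D): β-rule — branch into ¬¬E  //  ¬D.
                  branch 2.1.1.1.1 (add ¬¬E):
                    × closes — contains both E and ¬E.
                  branch 2.1.1.1.2 (add ¬D):
                    × closes — contains both D and ¬D.
              branch 2.1.1.2 (add (C ↔ ¬F)):
                (C ↔ ¬F): β-rule — branch into C, ¬F  //  ¬C, ¬¬F.
                  branch 2.1.1.2.1 (add C, ¬F):
                    × closes — contains both F and ¬F.
                  branch 2.1.1.2.2 (add ¬C, ¬¬F):
                    × closes — contains both C and ¬C.
          branch 2.1.2 (add ¬C, ¬F):
            ((¬E ∧ D) → (C ↔ ¬F)): β-rule — branch into ¬(¬E ∧ D)  //  (C ↔ ¬F).
              branch 2.1.2.1 (add ¬(¬E ∧ D)):
                ¬(¬E ∧ D): β-rule — branch into ¬¬E  //  ¬D.
                  branch 2.1.2.1.1 (add ¬¬E):
                    × closes — contains both E and ¬E.
                  branch 2.1.2.1.2 (add ¬D):
                    × closes — contains both D and ¬D.
              branch 2.1.2.2 (add (C ↔ ¬F)):
                (C ↔ ¬F): β-rule — branch into C, ¬F  //  ¬C, ¬¬F.
                  branch 2.1.2.2.1 (add C, ¬F):
                    × closes — contains both C and ¬C.
                  branch 2.1.2.2.2 (add ¬C, ¬¬F):
                    × closes — contains both F and ¬F.
      branch 2.2 (add (¬A ∧ ¬D)):
        (¬A ∧ ¬D): α-rule — add ¬A, ¬D.
        × closes — contains both D and ¬D.
All 18 branches close.
Every branch closed, so the negation is unsatisfiable and the formula is valid.

Valid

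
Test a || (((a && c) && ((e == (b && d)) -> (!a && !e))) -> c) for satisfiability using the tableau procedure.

Satisfiable

Initial set: {(a || (((a && c) && ((e == (b && d)) -> (!a && !e))) -> c))}.
(a || (((a && c) && ((e == (b && d)) -> (!a && !e))) -> c)): β-rule — branch into a  //  (((a && c) && ((e == (b && d)) -> (!a && !e))) -> c).
  branch 1 (add a):
    ○ open, literals {a=T}.
  branch 2 (add (((a && c) && ((e == (b && d)) -> (!a && !e))) -> c)):
    (((a && c) && ((e == (b && d)) -> (!a && !e))) -> c): β-rule — branch into !((a && c) && ((e == (b && d)) -> (!a && !e)))  //  c.
      branch 2.1 (add !((a && c) && ((e == (b && d)) -> (!a && !e)))):
        !((a && c) && ((e == (b && d)) -> (!a && !e))): β-rule — branch into !(a && c)  //  !((e == (b && d)) -> (!a && !e)).
          branch 2.1.1 (add !(a && c)):
            !(a && c): β-rule — branch into !a  //  !c.
              branch 2.1.1.1 (add !a):
                ○ open, literals {a=F}.
              branch 2.1.1.2 (add !c):
                ○ open, literals {c=F}.
          branch 2.1.2 (add !((e == (b && d)) -> (!a && !e))):
            !((e == (b && d)) -> (!a && !e)): α-rule — add (e == (b && d)), !(!a && !e).
            (e == (b && d)): β-rule — branch into e, (b && d)  //  !e, !(b && d).
              branch 2.1.2.1 (add e, (b && d)):
                (b && d): α-rule — add b, d.
                !(!a && !e): β-rule — branch into !!a  //  !!e.
                  branch 2.1.2.1.1 (add !!a):
                    ○ open, literals {a=T, b=T, d=T, e=T}.
                  branch 2.1.2.1.2 (add !!e):
                    ○ open, literals {b=T, d=T, e=T}.
              branch 2.1.2.2 (add !e, !(b && d)):
                !(!a && !e): β-rule — branch into !!a  //  !!e.
                  branch 2.1.2.2.1 (add !!a):
                    !(b && d): β-rule — branch into !b  //  !d.
                      branch 2.1.2.2.1.1 (add !b):
                        ○ open, literals {a=T, b=F, e=F}.
                      branch 2.1.2.2.1.2 (add !d):
                        ○ open, literals {a=T, d=F, e=F}.
                  branch 2.1.2.2.2 (add !!e):
                    × closes — contains both e and !e.
      branch 2.2 (add c):
        ○ open, literals {c=T}.
1 branch closed, 8 open.
An open branch gives a satisfying assignment: a=T.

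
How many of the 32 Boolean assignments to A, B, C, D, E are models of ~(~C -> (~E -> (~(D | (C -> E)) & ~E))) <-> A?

Initial set: {T (~(~C -> (~E -> (~(D | (C -> E)) & ~E))) <-> A)}.
T (~(~C -> (~E -> (~(D | (C -> E)) & ~E))) <-> A): β-rule — branch into T ~(~C -> (~E -> (~(D | (C -> E)) & ~E))), T A  //  F ~(~C -> (~E -> (~(D | (C -> E)) & ~E))), F A.
  branch 1 (add T ~(~C -> (~E -> (~(D | (C -> E)) & ~E))), T A):
    T ~(~C -> (~E -> (~(D | (C -> E)) & ~E))): α-rule — add T ~C, F (~E -> (~(D | (C -> E)) & ~E)).
    F (~E -> (~(D | (C -> E)) & ~E)): α-rule — add T ~E, F (~(D | (C -> E)) & ~E).
    F (~(D | (C -> E)) & ~E): β-rule — branch into F ~(D | (C -> E))  //  F ~E.
      branch 1.1 (add F ~(D | (C -> E))):
        F ~(D | (C -> E)): β-rule — branch into T D  //  T (C -> E).
          branch 1.1.1 (add T D):
            ○ open, literals {A=T, C=F, D=T, E=F}.
          branch 1.1.2 (add T (C -> E)):
            T (C -> E): β-rule — branch into F C  //  T E.
              branch 1.1.2.1 (add F C):
                ○ open, literals {A=T, C=F, E=F}.
              branch 1.1.2.2 (add T E):
                × closes — contains both E and ~E.
      branch 1.2 (add F ~E):
        × closes — contains both E and ~E.
  branch 2 (add F ~(~C -> (~E -> (~(D | (C -> E)) & ~E))), F A):
    F ~(~C -> (~E -> (~(D | (C -> E)) & ~E))): β-rule — branch into F ~C  //  T (~E -> (~(D | (C -> E)) & ~E)).
      branch 2.1 (add F ~C):
        ○ open, literals {A=F, C=T}.
      branch 2.2 (add T (~E -> (~(D | (C -> E)) & ~E))):
        T (~E -> (~(D | (C -> E)) & ~E)): β-rule — branch into F ~E  //  T (~(D | (C -> E)) & ~E).
          branch 2.2.1 (add F ~E):
            ○ open, literals {A=F, E=T}.
          branch 2.2.2 (add T (~(D | (C -> E)) & ~E)):
            T (~(D | (C -> E)) & ~E): α-rule — add T ~(D | (C -> E)), T ~E.
            T ~(D | (C -> E)): α-rule — add F D, F (C -> E).
            F (C -> E): α-rule — add T C, F E.
            ○ open, literals {A=F, C=T, D=F, E=F}.
2 branches closed, 5 open.
Each open branch fixes some atoms; the unmentioned ones are free. Counting distinct full assignments: branch {A=T, C=F, D=T, E=F} (B) contributes 2 new; branch {A=T, C=F, E=F} (B, D) contributes 2 new; branch {A=F, C=T} (B, D, E) contributes 8 new; branch {A=F, E=T} (B, C, D) contributes 4 new; branch {A=F, C=T, D=F, E=F} (B) contributes 0 new. Total: 16.

16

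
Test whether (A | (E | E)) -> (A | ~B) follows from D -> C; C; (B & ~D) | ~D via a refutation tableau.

Initial set: {T (D -> C); T C; T ((B & ~D) | ~D); F ((A | (E | E)) -> (A | ~B))}.
F ((A | (E | E)) -> (A | ~B)): α-rule — add T (A | (E | E)), F (A | ~B).
F (A | ~B): α-rule — add F A, F ~B.
T (D -> C): β-rule — branch into F D  //  T C.
  branch 1 (add F D):
    T ((B & ~D) | ~D): β-rule — branch into T (B & ~D)  //  T ~D.
      branch 1.1 (add T (B & ~D)):
        T (B & ~D): α-rule — add T B, T ~D.
        T (A | (E | E)): β-rule — branch into T A  //  T (E | E).
          branch 1.1.1 (add T A):
            × closes — contains both A and ~A.
          branch 1.1.2 (add T (E | E)):
            T (E | E): β-rule — branch into T E  //  T E.
              branch 1.1.2.1 (add T E):
                ○ open, literals {A=F, B=T, C=T, D=F, E=T}.
              branch 1.1.2.2 (add T E):
                ○ open, literals {A=F, B=T, C=T, D=F, E=T}.
      branch 1.2 (add T ~D):
        T (A | (E | E)): β-rule — branch into T A  //  T (E | E).
          branch 1.2.1 (add T A):
            × closes — contains both A and ~A.
          branch 1.2.2 (add T (E | E)):
            T (E | E): β-rule — branch into T E  //  T E.
              branch 1.2.2.1 (add T E):
                ○ open, literals {A=F, B=T, C=T, D=F, E=T}.
              branch 1.2.2.2 (add T E):
                ○ open, literals {A=F, B=T, C=T, D=F, E=T}.
  branch 2 (add T C):
    T ((B & ~D) | ~D): β-rule — branch into T (B & ~D)  //  T ~D.
      branch 2.1 (add T (B & ~D)):
        T (B & ~D): α-rule — add T B, T ~D.
        T (A | (E | E)): β-rule — branch into T A  //  T (E | E).
          branch 2.1.1 (add T A):
            × closes — contains both A and ~A.
          branch 2.1.2 (add T (E | E)):
            T (E | E): β-rule — branch into T E  //  T E.
              branch 2.1.2.1 (add T E):
                ○ open, literals {A=F, B=T, C=T, D=F, E=T}.
              branch 2.1.2.2 (add T E):
                ○ open, literals {A=F, B=T, C=T, D=F, E=T}.
      branch 2.2 (add T ~D):
        T (A | (E | E)): β-rule — branch into T A  //  T (E | E).
          branch 2.2.1 (add T A):
            × closes — contains both A and ~A.
          branch 2.2.2 (add T (E | E)):
            T (E | E): β-rule — branch into T E  //  T E.
              branch 2.2.2.1 (add T E):
                ○ open, literals {A=F, B=T, C=T, D=F, E=T}.
              branch 2.2.2.2 (add T E):
                ○ open, literals {A=F, B=T, C=T, D=F, E=T}.
4 branches closed, 8 open.
An open branch gives a countermodel: A=F, B=T, C=T, D=F, E=T (unmentioned atoms arbitrary); the premises hold there but the conclusion fails.

No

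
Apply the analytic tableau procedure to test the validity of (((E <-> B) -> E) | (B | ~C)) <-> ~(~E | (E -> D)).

Assume the negation and expand:
Initial set: {F ((((E <-> B) -> E) | (B | ~C)) <-> ~(~E | (E -> D)))}.
F ((((E <-> B) -> E) | (B | ~C)) <-> ~(~E | (E -> D))): β-rule — branch into T (((E <-> B) -> E) | (B | ~C)), F ~(~E | (E -> D))  //  F (((E <-> B) -> E) | (B | ~C)), T ~(~E | (E -> D)).
  branch 1 (add T (((E <-> B) -> E) | (B | ~C)), F ~(~E | (E -> D))):
    T (((E <-> B) -> E) | (B | ~C)): β-rule — branch into T ((E <-> B) -> E)  //  T (B | ~C).
      branch 1.1 (add T ((E <-> B) -> E)):
        F ~(~E | (E -> D)): β-rule — branch into T ~E  //  T (E -> D).
          branch 1.1.1 (add T ~E):
            T ((E <-> B) -> E): β-rule — branch into F (E <-> B)  //  T E.
              branch 1.1.1.1 (add F (E <-> B)):
                F (E <-> B): β-rule — branch into T E, F B  //  F E, T B.
                  branch 1.1.1.1.1 (add T E, F B):
                    × closes — contains both E and ~E.
                  branch 1.1.1.1.2 (add F E, T B):
                    ○ open, literals {B=true, E=false}.
              branch 1.1.1.2 (add T E):
                × closes — contains both E and ~E.
          branch 1.1.2 (add T (E -> D)):
            T ((E <-> B) -> E): β-rule — branch into F (E <-> B)  //  T E.
              branch 1.1.2.1 (add F (E <-> B)):
                T (E -> D): β-rule — branch into F E  //  T D.
                  branch 1.1.2.1.1 (add F E):
                    F (E <-> B): β-rule — branch into T E, F B  //  F E, T B.
                      branch 1.1.2.1.1.1 (add T E, F B):
                        × closes — contains both E and ~E.
                      branch 1.1.2.1.1.2 (add F E, T B):
                        ○ open, literals {B=true, E=false}.
                  branch 1.1.2.1.2 (add T D):
                    F (E <-> B): β-rule — branch into T E, F B  //  F E, T B.
                      branch 1.1.2.1.2.1 (add T E, F B):
                        ○ open, literals {B=false, D=true, E=true}.
                      branch 1.1.2.1.2.2 (add F E, T B):
                        ○ open, literals {B=true, D=true, E=false}.
              branch 1.1.2.2 (add T E):
                T (E -> D): β-rule — branch into F E  //  T D.
                  branch 1.1.2.2.1 (add F E):
                    × closes — contains both E and ~E.
                  branch 1.1.2.2.2 (add T D):
                    ○ open, literals {D=true, E=true}.
      branch 1.2 (add T (B | ~C)):
        F ~(~E | (E -> D)): β-rule — branch into T ~E  //  T (E -> D).
          branch 1.2.1 (add T ~E):
            T (B | ~C): β-rule — branch into T B  //  T ~C.
              branch 1.2.1.1 (add T B):
                ○ open, literals {B=true, E=false}.
              branch 1.2.1.2 (add T ~C):
                ○ open, literals {C=false, E=false}.
          branch 1.2.2 (add T (E -> D)):
            T (B | ~C): β-rule — branch into T B  //  T ~C.
              branch 1.2.2.1 (add T B):
                T (E -> D): β-rule — branch into F E  //  T D.
                  branch 1.2.2.1.1 (add F E):
                    ○ open, literals {B=true, E=false}.
                  branch 1.2.2.1.2 (add T D):
                    ○ open, literals {B=true, D=true}.
              branch 1.2.2.2 (add T ~C):
                T (E -> D): β-rule — branch into F E  //  T D.
                  branch 1.2.2.2.1 (add F E):
                    ○ open, literals {C=false, E=false}.
                  branch 1.2.2.2.2 (add T D):
                    ○ open, literals {C=false, D=true}.
  branch 2 (add F (((E <-> B) -> E) | (B | ~C)), T ~(~E | (E -> D))):
    F (((E <-> B) -> E) | (B | ~C)): α-rule — add F ((E <-> B) -> E), F (B | ~C).
    T ~(~E | (E -> D)): α-rule — add F ~E, F (E -> D).
    F ((E <-> B) -> E): α-rule — add T (E <-> B), F E.
    × closes — contains both E and ~E.
5 branches closed, 11 open.
An open branch gives a countermodel: B=true, E=false (unmentioned atoms arbitrary); under it the original formula is false.

Not valid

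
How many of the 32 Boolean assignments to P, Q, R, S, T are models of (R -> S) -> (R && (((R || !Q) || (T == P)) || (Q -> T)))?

16

Initial set: {((R -> S) -> (R && (((R || !Q) || (T == P)) || (Q -> T))))}.
((R -> S) -> (R && (((R || !Q) || (T == P)) || (Q -> T)))): β-rule — branch into !(R -> S)  //  (R && (((R || !Q) || (T == P)) || (Q -> T))).
  branch 1 (add !(R -> S)):
    !(R -> S): α-rule — add R, !S.
    ○ open, literals {R=true, S=false}.
  branch 2 (add (R && (((R || !Q) || (T == P)) || (Q -> T)))):
    (R && (((R || !Q) || (T == P)) || (Q -> T))): α-rule — add R, (((R || !Q) || (T == P)) || (Q -> T)).
    (((R || !Q) || (T == P)) || (Q -> T)): β-rule — branch into ((R || !Q) || (T == P))  //  (Q -> T).
      branch 2.1 (add ((R || !Q) || (T == P))):
        ((R || !Q) || (T == P)): β-rule — branch into (R || !Q)  //  (T == P).
          branch 2.1.1 (add (R || !Q)):
            (R || !Q): β-rule — branch into R  //  !Q.
              branch 2.1.1.1 (add R):
                ○ open, literals {R=true}.
              branch 2.1.1.2 (add !Q):
                ○ open, literals {Q=false, R=true}.
          branch 2.1.2 (add (T == P)):
            (T == P): β-rule — branch into T, P  //  !T, !P.
              branch 2.1.2.1 (add T, P):
                ○ open, literals {P=true, R=true, T=true}.
              branch 2.1.2.2 (add !T, !P):
                ○ open, literals {P=false, R=true, T=false}.
      branch 2.2 (add (Q -> T)):
        (Q -> T): β-rule — branch into !Q  //  T.
          branch 2.2.1 (add !Q):
            ○ open, literals {Q=false, R=true}.
          branch 2.2.2 (add T):
            ○ open, literals {R=true, T=true}.
0 branches closed, 7 open.
Each open branch fixes some atoms; the unmentioned ones are free. Counting distinct full assignments: branch {R=true, S=false} (P, Q, T) contributes 8 new; branch {R=true} (P, Q, S, T) contributes 8 new; branch {Q=false, R=true} (P, S, T) contributes 0 new; branch {P=true, R=true, T=true} (Q, S) contributes 0 new; branch {P=false, R=true, T=false} (Q, S) contributes 0 new; branch {Q=false, R=true} (P, S, T) contributes 0 new; branch {R=true, T=true} (P, Q, S) contributes 0 new. Total: 16.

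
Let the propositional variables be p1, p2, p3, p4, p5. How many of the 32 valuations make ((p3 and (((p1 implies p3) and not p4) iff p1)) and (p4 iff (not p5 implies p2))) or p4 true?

Initial set: {(((p3 and (((p1 implies p3) and not p4) iff p1)) and (p4 iff (not p5 implies p2))) or p4)}.
(((p3 and (((p1 implies p3) and not p4) iff p1)) and (p4 iff (not p5 implies p2))) or p4): β-rule — branch into ((p3 and (((p1 implies p3) and not p4) iff p1)) and (p4 iff (not p5 implies p2)))  //  p4.
  branch 1 (add ((p3 and (((p1 implies p3) and not p4) iff p1)) and (p4 iff (not p5 implies p2)))):
    ((p3 and (((p1 implies p3) and not p4) iff p1)) and (p4 iff (not p5 implies p2))): α-rule — add (p3 and (((p1 implies p3) and not p4) iff p1)), (p4 iff (not p5 implies p2)).
    (p3 and (((p1 implies p3) and not p4) iff p1)): α-rule — add p3, (((p1 implies p3) and not p4) iff p1).
    (p4 iff (not p5 implies p2)): β-rule — branch into p4, (not p5 implies p2)  //  not p4, not (not p5 implies p2).
      branch 1.1 (add p4, (not p5 implies p2)):
        (((p1 implies p3) and not p4) iff p1): β-rule — branch into ((p1 implies p3) and not p4), p1  //  not ((p1 implies p3) and not p4), not p1.
          branch 1.1.1 (add ((p1 implies p3) and not p4), p1):
            ((p1 implies p3) and not p4): α-rule — add (p1 implies p3), not p4.
            × closes — contains both p4 and not p4.
          branch 1.1.2 (add not ((p1 implies p3) and not p4), not p1):
            (not p5 implies p2): β-rule — branch into not not p5  //  p2.
              branch 1.1.2.1 (add not not p5):
                not ((p1 implies p3) and not p4): β-rule — branch into not (p1 implies p3)  //  not not p4.
                  branch 1.1.2.1.1 (add not (p1 implies p3)):
                    not (p1 implies p3): α-rule — add p1, not p3.
                    × closes — contains both p1 and not p1.
                  branch 1.1.2.1.2 (add not not p4):
                    ○ open, literals {p1=0, p3=1, p4=1, p5=1}.
              branch 1.1.2.2 (add p2):
                not ((p1 implies p3) and not p4): β-rule — branch into not (p1 implies p3)  //  not not p4.
                  branch 1.1.2.2.1 (add not (p1 implies p3)):
                    not (p1 implies p3): α-rule — add p1, not p3.
                    × closes — contains both p1 and not p1.
                  branch 1.1.2.2.2 (add not not p4):
                    ○ open, literals {p1=0, p2=1, p3=1, p4=1}.
      branch 1.2 (add not p4, not (not p5 implies p2)):
        not (not p5 implies p2): α-rule — add not p5, not p2.
        (((p1 implies p3) and not p4) iff p1): β-rule — branch into ((p1 implies p3) and not p4), p1  //  not ((p1 implies p3) and not p4), not p1.
          branch 1.2.1 (add ((p1 implies p3) and not p4), p1):
            ((p1 implies p3) and not p4): α-rule — add (p1 implies p3), not p4.
            (p1 implies p3): β-rule — branch into not p1  //  p3.
              branch 1.2.1.1 (add not p1):
                × closes — contains both p1 and not p1.
              branch 1.2.1.2 (add p3):
                ○ open, literals {p1=1, p2=0, p3=1, p4=0, p5=0}.
          branch 1.2.2 (add not ((p1 implies p3) and not p4), not p1):
            not ((p1 implies p3) and not p4): β-rule — branch into not (p1 implies p3)  //  not not p4.
              branch 1.2.2.1 (add not (p1 implies p3)):
                not (p1 implies p3): α-rule — add p1, not p3.
                × closes — contains both p1 and not p1.
              branch 1.2.2.2 (add not not p4):
                × closes — contains both p4 and not p4.
  branch 2 (add p4):
    ○ open, literals {p4=1}.
6 branches closed, 4 open.
Each open branch fixes some atoms; the unmentioned ones are free. Counting distinct full assignments: branch {p1=0, p3=1, p4=1, p5=1} (p2) contributes 2 new; branch {p1=0, p2=1, p3=1, p4=1} (p5) contributes 1 new; branch {p1=1, p2=0, p3=1, p4=0, p5=0} (none free) contributes 1 new; branch {p4=1} (p1, p2, p3, p5) contributes 13 new. Total: 17.

17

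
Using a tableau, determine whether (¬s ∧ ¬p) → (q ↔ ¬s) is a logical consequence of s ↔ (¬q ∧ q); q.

Yes

Initial set: {(s ↔ (¬q ∧ q)); q; ¬((¬s ∧ ¬p) → (q ↔ ¬s))}.
¬((¬s ∧ ¬p) → (q ↔ ¬s)): α-rule — add (¬s ∧ ¬p), ¬(q ↔ ¬s).
(¬s ∧ ¬p): α-rule — add ¬s, ¬p.
(s ↔ (¬q ∧ q)): β-rule — branch into s, (¬q ∧ q)  //  ¬s, ¬(¬q ∧ q).
  branch 1 (add s, (¬q ∧ q)):
    × closes — contains both s and ¬s.
  branch 2 (add ¬s, ¬(¬q ∧ q)):
    ¬(q ↔ ¬s): β-rule — branch into q, ¬¬s  //  ¬q, ¬s.
      branch 2.1 (add q, ¬¬s):
        × closes — contains both s and ¬s.
      branch 2.2 (add ¬q, ¬s):
        × closes — contains both q and ¬q.
All 3 branches close.
Every branch closed, so the premises entail the conclusion.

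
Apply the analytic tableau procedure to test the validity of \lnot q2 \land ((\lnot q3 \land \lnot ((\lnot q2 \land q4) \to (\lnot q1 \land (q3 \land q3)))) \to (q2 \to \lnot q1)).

Assume the negation and expand:
Initial set: {\lnot (\lnot q2 \land ((\lnot q3 \land \lnot ((\lnot q2 \land q4) \to (\lnot q1 \land (q3 \land q3)))) \to (q2 \to \lnot q1)))}.
\lnot (\lnot q2 \land ((\lnot q3 \land \lnot ((\lnot q2 \land q4) \to (\lnot q1 \land (q3 \land q3)))) \to (q2 \to \lnot q1))): β-rule — branch into \lnot \lnot q2  //  \lnot ((\lnot q3 \land \lnot ((\lnot q2 \land q4) \to (\lnot q1 \land (q3 \land q3)))) \to (q2 \to \lnot q1)).
  branch 1 (add \lnot \lnot q2):
    ○ open, literals {q2=1}.
  branch 2 (add \lnot ((\lnot q3 \land \lnot ((\lnot q2 \land q4) \to (\lnot q1 \land (q3 \land q3)))) \to (q2 \to \lnot q1))):
    \lnot ((\lnot q3 \land \lnot ((\lnot q2 \land q4) \to (\lnot q1 \land (q3 \land q3)))) \to (q2 \to \lnot q1)): α-rule — add (\lnot q3 \land \lnot ((\lnot q2 \land q4) \to (\lnot q1 \land (q3 \land q3)))), \lnot (q2 \to \lnot q1).
    (\lnot q3 \land \lnot ((\lnot q2 \land q4) \to (\lnot q1 \land (q3 \land q3)))): α-rule — add \lnot q3, \lnot ((\lnot q2 \land q4) \to (\lnot q1 \land (q3 \land q3))).
    \lnot (q2 \to \lnot q1): α-rule — add q2, \lnot \lnot q1.
    \lnot ((\lnot q2 \land q4) \to (\lnot q1 \land (q3 \land q3))): α-rule — add (\lnot q2 \land q4), \lnot (\lnot q1 \land (q3 \land q3)).
    (\lnot q2 \land q4): α-rule — add \lnot q2, q4.
    × closes — contains both q2 and \lnot q2.
1 branch closed, 1 open.
An open branch gives a countermodel: q2=1 (unmentioned atoms arbitrary); under it the original formula is false.

Not valid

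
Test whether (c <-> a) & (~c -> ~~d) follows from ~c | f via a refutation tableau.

No

Initial set: {(~c | f); ~((c <-> a) & (~c -> ~~d))}.
(~c | f): β-rule — branch into ~c  //  f.
  branch 1 (add ~c):
    ~((c <-> a) & (~c -> ~~d)): β-rule — branch into ~(c <-> a)  //  ~(~c -> ~~d).
      branch 1.1 (add ~(c <-> a)):
        ~(c <-> a): β-rule — branch into c, ~a  //  ~c, a.
          branch 1.1.1 (add c, ~a):
            × closes — contains both c and ~c.
          branch 1.1.2 (add ~c, a):
            ○ open, literals {a=T, c=F}.
      branch 1.2 (add ~(~c -> ~~d)):
        ~(~c -> ~~d): α-rule — add ~c, ~~~d.
        ~~~d: drop double negation, giving ~d.
        ○ open, literals {c=F, d=F}.
  branch 2 (add f):
    ~((c <-> a) & (~c -> ~~d)): β-rule — branch into ~(c <-> a)  //  ~(~c -> ~~d).
      branch 2.1 (add ~(c <-> a)):
        ~(c <-> a): β-rule — branch into c, ~a  //  ~c, a.
          branch 2.1.1 (add c, ~a):
            ○ open, literals {a=F, c=T, f=T}.
          branch 2.1.2 (add ~c, a):
            ○ open, literals {a=T, c=F, f=T}.
      branch 2.2 (add ~(~c -> ~~d)):
        ~(~c -> ~~d): α-rule — add ~c, ~~~d.
        ~~~d: drop double negation, giving ~d.
        ○ open, literals {c=F, d=F, f=T}.
1 branch closed, 5 open.
An open branch gives a countermodel: a=T, c=F (unmentioned atoms arbitrary); the premises hold there but the conclusion fails.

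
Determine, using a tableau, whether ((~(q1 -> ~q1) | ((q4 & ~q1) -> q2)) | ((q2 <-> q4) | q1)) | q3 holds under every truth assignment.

Not valid

Assume the negation and expand:
Initial set: {~(((~(q1 -> ~q1) | ((q4 & ~q1) -> q2)) | ((q2 <-> q4) | q1)) | q3)}.
~(((~(q1 -> ~q1) | ((q4 & ~q1) -> q2)) | ((q2 <-> q4) | q1)) | q3): α-rule — add ~((~(q1 -> ~q1) | ((q4 & ~q1) -> q2)) | ((q2 <-> q4) | q1)), ~q3.
~((~(q1 -> ~q1) | ((q4 & ~q1) -> q2)) | ((q2 <-> q4) | q1)): α-rule — add ~(~(q1 -> ~q1) | ((q4 & ~q1) -> q2)), ~((q2 <-> q4) | q1).
~(~(q1 -> ~q1) | ((q4 & ~q1) -> q2)): α-rule — add ~~(q1 -> ~q1), ~((q4 & ~q1) -> q2).
~((q2 <-> q4) | q1): α-rule — add ~(q2 <-> q4), ~q1.
~((q4 & ~q1) -> q2): α-rule — add (q4 & ~q1), ~q2.
(q4 & ~q1): α-rule — add q4, ~q1.
~~(q1 -> ~q1): β-rule — branch into ~q1  //  ~q1.
  branch 1 (add ~q1):
    ~(q2 <-> q4): β-rule — branch into q2, ~q4  //  ~q2, q4.
      branch 1.1 (add q2, ~q4):
        × closes — contains both q2 and ~q2.
      branch 1.2 (add ~q2, q4):
        ○ open, literals {q1=F, q2=F, q3=F, q4=T}.
  branch 2 (add ~q1):
    ~(q2 <-> q4): β-rule — branch into q2, ~q4  //  ~q2, q4.
      branch 2.1 (add q2, ~q4):
        × closes — contains both q2 and ~q2.
      branch 2.2 (add ~q2, q4):
        ○ open, literals {q1=F, q2=F, q3=F, q4=T}.
2 branches closed, 2 open.
An open branch gives a countermodel: q1=F, q2=F, q3=F, q4=T (unmentioned atoms arbitrary); under it the original formula is false.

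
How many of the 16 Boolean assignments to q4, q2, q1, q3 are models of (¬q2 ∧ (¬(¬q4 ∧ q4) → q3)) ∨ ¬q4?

Initial set: {((¬q2 ∧ (¬(¬q4 ∧ q4) → q3)) ∨ ¬q4)}.
((¬q2 ∧ (¬(¬q4 ∧ q4) → q3)) ∨ ¬q4): β-rule — branch into (¬q2 ∧ (¬(¬q4 ∧ q4) → q3))  //  ¬q4.
  branch 1 (add (¬q2 ∧ (¬(¬q4 ∧ q4) → q3))):
    (¬q2 ∧ (¬(¬q4 ∧ q4) → q3)): α-rule — add ¬q2, (¬(¬q4 ∧ q4) → q3).
    (¬(¬q4 ∧ q4) → q3): β-rule — branch into ¬¬(¬q4 ∧ q4)  //  q3.
      branch 1.1 (add ¬¬(¬q4 ∧ q4)):
        ¬¬(¬q4 ∧ q4): α-rule — add ¬q4, q4.
        × closes — contains both q4 and ¬q4.
      branch 1.2 (add q3):
        ○ open, literals {q2=0, q3=1}.
  branch 2 (add ¬q4):
    ○ open, literals {q4=0}.
1 branch closed, 2 open.
Each open branch fixes some atoms; the unmentioned ones are free. Counting distinct full assignments: branch {q2=0, q3=1} (q4, q1) contributes 4 new; branch {q4=0} (q2, q1, q3) contributes 6 new. Total: 10.

10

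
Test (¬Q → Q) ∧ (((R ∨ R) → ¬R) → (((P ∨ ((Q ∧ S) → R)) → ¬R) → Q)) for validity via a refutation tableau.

Not valid

Assume the negation and expand:
Initial set: {¬((¬Q → Q) ∧ (((R ∨ R) → ¬R) → (((P ∨ ((Q ∧ S) → R)) → ¬R) → Q)))}.
¬((¬Q → Q) ∧ (((R ∨ R) → ¬R) → (((P ∨ ((Q ∧ S) → R)) → ¬R) → Q))): β-rule — branch into ¬(¬Q → Q)  //  ¬(((R ∨ R) → ¬R) → (((P ∨ ((Q ∧ S) → R)) → ¬R) → Q)).
  branch 1 (add ¬(¬Q → Q)):
    ¬(¬Q → Q): α-rule — add ¬Q, ¬Q.
    ○ open, literals {Q=0}.
  branch 2 (add ¬(((R ∨ R) → ¬R) → (((P ∨ ((Q ∧ S) → R)) → ¬R) → Q))):
    ¬(((R ∨ R) → ¬R) → (((P ∨ ((Q ∧ S) → R)) → ¬R) → Q)): α-rule — add ((R ∨ R) → ¬R), ¬(((P ∨ ((Q ∧ S) → R)) → ¬R) → Q).
    ¬(((P ∨ ((Q ∧ S) → R)) → ¬R) → Q): α-rule — add ((P ∨ ((Q ∧ S) → R)) → ¬R), ¬Q.
    ((R ∨ R) → ¬R): β-rule — branch into ¬(R ∨ R)  //  ¬R.
      branch 2.1 (add ¬(R ∨ R)):
        ¬(R ∨ R): α-rule — add ¬R, ¬R.
        ((P ∨ ((Q ∧ S) → R)) → ¬R): β-rule — branch into ¬(P ∨ ((Q ∧ S) → R))  //  ¬R.
          branch 2.1.1 (add ¬(P ∨ ((Q ∧ S) → R))):
            ¬(P ∨ ((Q ∧ S) → R)): α-rule — add ¬P, ¬((Q ∧ S) → R).
            ¬((Q ∧ S) → R): α-rule — add (Q ∧ S), ¬R.
            (Q ∧ S): α-rule — add Q, S.
            × closes — contains both Q and ¬Q.
          branch 2.1.2 (add ¬R):
            ○ open, literals {Q=0, R=0}.
      branch 2.2 (add ¬R):
        ((P ∨ ((Q ∧ S) → R)) → ¬R): β-rule — branch into ¬(P ∨ ((Q ∧ S) → R))  //  ¬R.
          branch 2.2.1 (add ¬(P ∨ ((Q ∧ S) → R))):
            ¬(P ∨ ((Q ∧ S) → R)): α-rule — add ¬P, ¬((Q ∧ S) → R).
            ¬((Q ∧ S) → R): α-rule — add (Q ∧ S), ¬R.
            (Q ∧ S): α-rule — add Q, S.
            × closes — contains both Q and ¬Q.
          branch 2.2.2 (add ¬R):
            ○ open, literals {Q=0, R=0}.
2 branches closed, 3 open.
An open branch gives a countermodel: Q=0 (unmentioned atoms arbitrary); under it the original formula is false.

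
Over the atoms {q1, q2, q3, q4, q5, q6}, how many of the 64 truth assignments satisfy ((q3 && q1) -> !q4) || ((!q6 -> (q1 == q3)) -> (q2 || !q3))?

Initial set: {(((q3 && q1) -> !q4) || ((!q6 -> (q1 == q3)) -> (q2 || !q3)))}.
(((q3 && q1) -> !q4) || ((!q6 -> (q1 == q3)) -> (q2 || !q3))): β-rule — branch into ((q3 && q1) -> !q4)  //  ((!q6 -> (q1 == q3)) -> (q2 || !q3)).
  branch 1 (add ((q3 && q1) -> !q4)):
    ((q3 && q1) -> !q4): β-rule — branch into !(q3 && q1)  //  !q4.
      branch 1.1 (add !(q3 && q1)):
        !(q3 && q1): β-rule — branch into !q3  //  !q1.
          branch 1.1.1 (add !q3):
            ○ open, literals {q3=false}.
          branch 1.1.2 (add !q1):
            ○ open, literals {q1=false}.
      branch 1.2 (add !q4):
        ○ open, literals {q4=false}.
  branch 2 (add ((!q6 -> (q1 == q3)) -> (q2 || !q3))):
    ((!q6 -> (q1 == q3)) -> (q2 || !q3)): β-rule — branch into !(!q6 -> (q1 == q3))  //  (q2 || !q3).
      branch 2.1 (add !(!q6 -> (q1 == q3))):
        !(!q6 -> (q1 == q3)): α-rule — add !q6, !(q1 == q3).
        !(q1 == q3): β-rule — branch into q1, !q3  //  !q1, q3.
          branch 2.1.1 (add q1, !q3):
            ○ open, literals {q1=true, q3=false, q6=false}.
          branch 2.1.2 (add !q1, q3):
            ○ open, literals {q1=false, q3=true, q6=false}.
      branch 2.2 (add (q2 || !q3)):
        (q2 || !q3): β-rule — branch into q2  //  !q3.
          branch 2.2.1 (add q2):
            ○ open, literals {q2=true}.
          branch 2.2.2 (add !q3):
            ○ open, literals {q3=false}.
0 branches closed, 7 open.
Each open branch fixes some atoms; the unmentioned ones are free. Counting distinct full assignments: branch {q3=false} (q1, q2, q4, q5, q6) contributes 32 new; branch {q1=false} (q2, q3, q4, q5, q6) contributes 16 new; branch {q4=false} (q1, q2, q3, q5, q6) contributes 8 new; branch {q1=true, q3=false, q6=false} (q2, q4, q5) contributes 0 new; branch {q1=false, q3=true, q6=false} (q2, q4, q5) contributes 0 new; branch {q2=true} (q1, q3, q4, q5, q6) contributes 4 new; branch {q3=false} (q1, q2, q4, q5, q6) contributes 0 new. Total: 60.

60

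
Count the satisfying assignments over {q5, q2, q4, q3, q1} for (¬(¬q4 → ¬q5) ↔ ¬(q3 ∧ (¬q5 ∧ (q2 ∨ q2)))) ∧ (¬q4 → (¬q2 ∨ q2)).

12

Initial set: {((¬(¬q4 → ¬q5) ↔ ¬(q3 ∧ (¬q5 ∧ (q2 ∨ q2)))) ∧ (¬q4 → (¬q2 ∨ q2)))}.
((¬(¬q4 → ¬q5) ↔ ¬(q3 ∧ (¬q5 ∧ (q2 ∨ q2)))) ∧ (¬q4 → (¬q2 ∨ q2))): α-rule — add (¬(¬q4 → ¬q5) ↔ ¬(q3 ∧ (¬q5 ∧ (q2 ∨ q2)))), (¬q4 → (¬q2 ∨ q2)).
(¬(¬q4 → ¬q5) ↔ ¬(q3 ∧ (¬q5 ∧ (q2 ∨ q2)))): β-rule — branch into ¬(¬q4 → ¬q5), ¬(q3 ∧ (¬q5 ∧ (q2 ∨ q2)))  //  ¬¬(¬q4 → ¬q5), ¬¬(q3 ∧ (¬q5 ∧ (q2 ∨ q2))).
  branch 1 (add ¬(¬q4 → ¬q5), ¬(q3 ∧ (¬q5 ∧ (q2 ∨ q2)))):
    ¬(¬q4 → ¬q5): α-rule — add ¬q4, ¬¬q5.
    (¬q4 → (¬q2 ∨ q2)): β-rule — branch into ¬¬q4  //  (¬q2 ∨ q2).
      branch 1.1 (add ¬¬q4):
        × closes — contains both q4 and ¬q4.
      branch 1.2 (add (¬q2 ∨ q2)):
        ¬(q3 ∧ (¬q5 ∧ (q2 ∨ q2))): β-rule — branch into ¬q3  //  ¬(¬q5 ∧ (q2 ∨ q2)).
          branch 1.2.1 (add ¬q3):
            (¬q2 ∨ q2): β-rule — branch into ¬q2  //  q2.
              branch 1.2.1.1 (add ¬q2):
                ○ open, literals {q2=F, q3=F, q4=F, q5=T}.
              branch 1.2.1.2 (add q2):
                ○ open, literals {q2=T, q3=F, q4=F, q5=T}.
          branch 1.2.2 (add ¬(¬q5 ∧ (q2 ∨ q2))):
            (¬q2 ∨ q2): β-rule — branch into ¬q2  //  q2.
              branch 1.2.2.1 (add ¬q2):
                ¬(¬q5 ∧ (q2 ∨ q2)): β-rule — branch into ¬¬q5  //  ¬(q2 ∨ q2).
                  branch 1.2.2.1.1 (add ¬¬q5):
                    ○ open, literals {q2=F, q4=F, q5=T}.
                  branch 1.2.2.1.2 (add ¬(q2 ∨ q2)):
                    ¬(q2 ∨ q2): α-rule — add ¬q2, ¬q2.
                    ○ open, literals {q2=F, q4=F, q5=T}.
              branch 1.2.2.2 (add q2):
                ¬(¬q5 ∧ (q2 ∨ q2)): β-rule — branch into ¬¬q5  //  ¬(q2 ∨ q2).
                  branch 1.2.2.2.1 (add ¬¬q5):
                    ○ open, literals {q2=T, q4=F, q5=T}.
                  branch 1.2.2.2.2 (add ¬(q2 ∨ q2)):
                    ¬(q2 ∨ q2): α-rule — add ¬q2, ¬q2.
                    × closes — contains both q2 and ¬q2.
  branch 2 (add ¬¬(¬q4 → ¬q5), ¬¬(q3 ∧ (¬q5 ∧ (q2 ∨ q2)))):
    ¬¬(q3 ∧ (¬q5 ∧ (q2 ∨ q2))): α-rule — add q3, (¬q5 ∧ (q2 ∨ q2)).
    (¬q5 ∧ (q2 ∨ q2)): α-rule — add ¬q5, (q2 ∨ q2).
    (¬q4 → (¬q2 ∨ q2)): β-rule — branch into ¬¬q4  //  (¬q2 ∨ q2).
      branch 2.1 (add ¬¬q4):
        ¬¬(¬q4 → ¬q5): β-rule — branch into ¬¬q4  //  ¬q5.
          branch 2.1.1 (add ¬¬q4):
            (q2 ∨ q2): β-rule — branch into q2  //  q2.
              branch 2.1.1.1 (add q2):
                ○ open, literals {q2=T, q3=T, q4=T, q5=F}.
              branch 2.1.1.2 (add q2):
                ○ open, literals {q2=T, q3=T, q4=T, q5=F}.
          branch 2.1.2 (add ¬q5):
            (q2 ∨ q2): β-rule — branch into q2  //  q2.
              branch 2.1.2.1 (add q2):
                ○ open, literals {q2=T, q3=T, q4=T, q5=F}.
              branch 2.1.2.2 (add q2):
                ○ open, literals {q2=T, q3=T, q4=T, q5=F}.
      branch 2.2 (add (¬q2 ∨ q2)):
        ¬¬(¬q4 → ¬q5): β-rule — branch into ¬¬q4  //  ¬q5.
          branch 2.2.1 (add ¬¬q4):
            (q2 ∨ q2): β-rule — branch into q2  //  q2.
              branch 2.2.1.1 (add q2):
                (¬q2 ∨ q2): β-rule — branch into ¬q2  //  q2.
                  branch 2.2.1.1.1 (add ¬q2):
                    × closes — contains both q2 and ¬q2.
                  branch 2.2.1.1.2 (add q2):
                    ○ open, literals {q2=T, q3=T, q4=T, q5=F}.
              branch 2.2.1.2 (add q2):
                (¬q2 ∨ q2): β-rule — branch into ¬q2  //  q2.
                  branch 2.2.1.2.1 (add ¬q2):
                    × closes — contains both q2 and ¬q2.
                  branch 2.2.1.2.2 (add q2):
                    ○ open, literals {q2=T, q3=T, q4=T, q5=F}.
          branch 2.2.2 (add ¬q5):
            (q2 ∨ q2): β-rule — branch into q2  //  q2.
              branch 2.2.2.1 (add q2):
                (¬q2 ∨ q2): β-rule — branch into ¬q2  //  q2.
                  branch 2.2.2.1.1 (add ¬q2):
                    × closes — contains both q2 and ¬q2.
                  branch 2.2.2.1.2 (add q2):
                    ○ open, literals {q2=T, q3=T, q5=F}.
              branch 2.2.2.2 (add q2):
                (¬q2 ∨ q2): β-rule — branch into ¬q2  //  q2.
                  branch 2.2.2.2.1 (add ¬q2):
                    × closes — contains both q2 and ¬q2.
                  branch 2.2.2.2.2 (add q2):
                    ○ open, literals {q2=T, q3=T, q5=F}.
6 branches closed, 13 open.
Each open branch fixes some atoms; the unmentioned ones are free. Counting distinct full assignments: branch {q2=F, q3=F, q4=F, q5=T} (q1) contributes 2 new; branch {q2=T, q3=F, q4=F, q5=T} (q1) contributes 2 new; branch {q2=F, q4=F, q5=T} (q3, q1) contributes 2 new; branch {q2=F, q4=F, q5=T} (q3, q1) contributes 0 new; branch {q2=T, q4=F, q5=T} (q3, q1) contributes 2 new; branch {q2=T, q3=T, q4=T, q5=F} (q1) contributes 2 new; branch {q2=T, q3=T, q4=T, q5=F} (q1) contributes 0 new; branch {q2=T, q3=T, q4=T, q5=F} (q1) contributes 0 new; branch {q2=T, q3=T, q4=T, q5=F} (q1) contributes 0 new; branch {q2=T, q3=T, q4=T, q5=F} (q1) contributes 0 new; branch {q2=T, q3=T, q4=T, q5=F} (q1) contributes 0 new; branch {q2=T, q3=T, q5=F} (q4, q1) contributes 2 new; branch {q2=T, q3=T, q5=F} (q4, q1) contributes 0 new. Total: 12.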